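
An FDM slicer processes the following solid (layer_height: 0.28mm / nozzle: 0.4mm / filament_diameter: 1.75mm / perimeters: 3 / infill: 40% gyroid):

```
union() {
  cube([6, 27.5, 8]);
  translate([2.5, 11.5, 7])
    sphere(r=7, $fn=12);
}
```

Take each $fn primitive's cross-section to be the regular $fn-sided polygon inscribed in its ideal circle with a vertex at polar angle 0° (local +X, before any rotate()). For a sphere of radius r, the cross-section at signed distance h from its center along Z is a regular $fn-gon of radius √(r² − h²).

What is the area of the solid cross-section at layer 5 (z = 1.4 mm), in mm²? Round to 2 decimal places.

At z = 1.4 mm: the 6×27.5 cube contributes its full rectangle (area 165.00 mm²); the sphere at (2.5, 11.5): section is a regular 12-gon, circumradius = √(r²−h²) = √(7²−5.6²) = 4.200 (area = (12/2)·4.200²·sin(360°/12) = 52.92 mm²); Merging all regions: the regions partially overlap — summed areas 217.92 mm² minus the doubly-counted overlap 43.89 mm² gives 174.03 mm² — area = 174.03 mm². Overall, the cross-section is a single solid region. Net area = 174.03 mm².

174.03 mm²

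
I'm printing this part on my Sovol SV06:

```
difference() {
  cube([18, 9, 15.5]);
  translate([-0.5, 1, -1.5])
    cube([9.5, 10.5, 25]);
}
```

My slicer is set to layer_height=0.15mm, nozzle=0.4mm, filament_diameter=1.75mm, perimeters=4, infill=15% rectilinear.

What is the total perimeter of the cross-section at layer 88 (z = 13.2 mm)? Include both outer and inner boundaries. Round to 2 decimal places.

54.00 mm

At z = 13.2 mm: the cube (footprint 18×9) is included at this height (perimeter 54.00 mm); the 9.5×10.5 cube at (-0.5, 1) contributes its full rectangle (perimeter 40.00 mm); Taking the first minus the rest: starting from the 18×9 cube, the 9.5×10.5 cube at (-0.5, 1) partially overlaps it — only the 72.00 mm² overlap (of its 99.75 mm²) is removed, clipping the outline — boundary = 54.00 mm. Overall, the cross-section is a single solid region. Total boundary length (outer) = 54.00 mm.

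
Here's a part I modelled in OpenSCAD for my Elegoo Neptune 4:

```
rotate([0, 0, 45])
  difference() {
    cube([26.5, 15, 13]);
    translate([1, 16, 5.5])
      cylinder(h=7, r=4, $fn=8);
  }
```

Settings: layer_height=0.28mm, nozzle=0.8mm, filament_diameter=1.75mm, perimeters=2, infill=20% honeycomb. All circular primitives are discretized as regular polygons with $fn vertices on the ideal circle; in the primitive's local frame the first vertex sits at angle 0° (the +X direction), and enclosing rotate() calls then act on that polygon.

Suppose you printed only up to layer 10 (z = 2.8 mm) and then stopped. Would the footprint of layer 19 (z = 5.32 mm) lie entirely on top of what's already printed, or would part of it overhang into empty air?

entirely on top

Compare the two slices. At z = 2.8: the cube is present — its section is the full 26.5×15 rectangle (area 397.50 mm²); the cylinder at (1, 16) is not intersected at this z (z outside [5.5, 12.5]); Subtracting the remaining from the first: none of the subtracted shapes is present at this height, so the 26.5×15 cube is unchanged — area = 397.50 mm²; (whole slice rotated 45° about Z — lengths, areas and connectivity unchanged). At z = 5.32: the cube is present — its section is the full 26.5×15 rectangle (area 397.50 mm²); the cylinder at (1, 16) is not intersected at this z (z outside [5.5, 12.5]); Taking the first minus the rest: none of the subtracted shapes is present at this height, so the 26.5×15 cube is unchanged — area = 397.50 mm²; (whole slice rotated 45° about Z — lengths, areas and connectivity unchanged). Checking containment: the cross-section at z = 5.32 is a subset of the cross-section at z = 2.8.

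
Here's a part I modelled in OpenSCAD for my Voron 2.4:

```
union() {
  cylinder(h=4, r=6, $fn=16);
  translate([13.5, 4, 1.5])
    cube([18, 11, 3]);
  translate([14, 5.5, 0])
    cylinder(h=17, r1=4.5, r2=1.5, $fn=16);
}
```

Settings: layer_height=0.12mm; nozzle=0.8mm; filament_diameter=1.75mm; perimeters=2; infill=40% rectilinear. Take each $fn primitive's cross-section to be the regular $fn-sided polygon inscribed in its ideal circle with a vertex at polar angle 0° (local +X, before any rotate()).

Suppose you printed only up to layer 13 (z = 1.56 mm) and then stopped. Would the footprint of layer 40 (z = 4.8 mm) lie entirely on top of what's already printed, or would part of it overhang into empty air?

Compare the two slices. At z = 1.56: the r=6 cylinder gives a regular 16-gon of circumradius 6 (constant along its height) (area = (16/2)·6.000²·sin(360°/16) = 110.21 mm²); the cube at (13.5, 4) is present — its section is the full 18×11 rectangle (area 198.00 mm²); the cone at (14, 5.5) (r1=4.5→r2=1.5) has section circumradius 4.225 here — a regular 16-gon (area = (16/2)·4.225²·sin(360°/16) = 54.64 mm²); Taking the union: the regions partially overlap — summed areas 362.85 mm² minus the doubly-counted overlap 22.61 mm² gives 340.24 mm² — area = 340.24 mm². At z = 4.8: the cylinder is not intersected at this z (z outside [0, 4]); the cube at (13.5, 4) is not intersected at this z (z outside [1.5, 4.5]); the cone at (14, 5.5): at t=0.282 of its height the radius interpolates to r₁+(r₂−r₁)t = 3.653, giving a regular 16-gon of that circumradius (area = (16/2)·3.653²·sin(360°/16) = 40.85 mm²); Merging all regions: only the cone at (14, 5.5) is present, so the union is just that shape — area = 40.85 mm². Checking containment: the cross-section at z = 4.8 is a subset of the cross-section at z = 1.56.

entirely on top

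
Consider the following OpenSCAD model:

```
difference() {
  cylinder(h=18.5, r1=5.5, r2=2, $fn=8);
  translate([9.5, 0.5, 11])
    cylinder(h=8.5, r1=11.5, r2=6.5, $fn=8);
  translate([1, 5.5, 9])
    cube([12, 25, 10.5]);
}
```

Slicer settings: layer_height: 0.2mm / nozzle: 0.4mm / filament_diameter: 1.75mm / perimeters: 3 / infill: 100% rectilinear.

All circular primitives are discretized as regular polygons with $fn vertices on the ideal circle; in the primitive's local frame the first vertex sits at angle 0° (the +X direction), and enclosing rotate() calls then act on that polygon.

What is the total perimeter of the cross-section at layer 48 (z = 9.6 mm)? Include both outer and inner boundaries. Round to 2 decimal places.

22.56 mm

At z = 9.6 mm: the cone: at t=0.519 of its height the radius interpolates to r₁+(r₂−r₁)t = 3.684, giving a regular 8-gon of that circumradius (perimeter = 2·8·3.684·sin(180°/8) = 22.56 mm); the cone at (9.5, 0.5) does not reach this height (z outside [11, 19.5]); the cube at (1, 5.5) (footprint 12×25) is included at this height (perimeter 74.00 mm); Taking the first minus the rest: starting from the cone, the 12×25 cube at (1, 5.5) misses the remaining region (no effect) — boundary = 22.56 mm. Overall, the cross-section is a single solid region. Total boundary length (outer) = 22.56 mm.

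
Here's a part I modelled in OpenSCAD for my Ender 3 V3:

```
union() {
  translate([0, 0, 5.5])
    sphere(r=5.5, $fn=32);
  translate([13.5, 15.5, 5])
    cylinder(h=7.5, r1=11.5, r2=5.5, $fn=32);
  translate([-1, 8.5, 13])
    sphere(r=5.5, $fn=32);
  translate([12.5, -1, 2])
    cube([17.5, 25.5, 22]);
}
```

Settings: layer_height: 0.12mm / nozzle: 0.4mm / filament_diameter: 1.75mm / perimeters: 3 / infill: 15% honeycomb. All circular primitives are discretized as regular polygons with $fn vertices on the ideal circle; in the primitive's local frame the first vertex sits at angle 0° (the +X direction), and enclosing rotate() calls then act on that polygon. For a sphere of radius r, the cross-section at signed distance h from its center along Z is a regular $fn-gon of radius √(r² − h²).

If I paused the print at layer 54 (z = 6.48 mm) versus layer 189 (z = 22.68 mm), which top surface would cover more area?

Layer 54 (z = 6.48): the sphere: section is a regular 32-gon, circumradius = √(r²−h²) = √(5.5²−0.98²) = 5.412 (area = (32/2)·5.412²·sin(360°/32) = 91.43 mm²); the cone at (13.5, 15.5): at t=0.197 of its height the radius interpolates to r₁+(r₂−r₁)t = 10.316, giving a regular 32-gon of that circumradius (area = (32/2)·10.316²·sin(360°/32) = 332.18 mm²); the sphere at (-1, 8.5) is absent (|z−center|=6.520 > r=5.5); the cube at (12.5, -1) (footprint 17.5×25.5) is included at this height (area 446.25 mm²); Merging all regions: the regions partially overlap — summed areas 869.86 mm² minus the doubly-counted overlap 181.05 mm² gives 688.81 mm² — area = 688.81 mm². So its area = 688.81 mm². Layer 189 (z = 22.68): the sphere is absent (|z−center|=17.180 > r=5.5); the cone at (13.5, 15.5) is absent (z outside [5, 12.5]); the sphere at (-1, 8.5) is absent (|z−center|=9.680 > r=5.5); the cube at (12.5, -1) (footprint 17.5×25.5) is included at this height (area 446.25 mm²); Taking the union: only the 17.5×25.5 cube at (12.5, -1) is present, so the union is just that shape — area = 446.25 mm². So its area = 446.25 mm². Layer 54 is larger (688.81 vs 446.25 mm²).

layer 54 (z = 6.48 mm)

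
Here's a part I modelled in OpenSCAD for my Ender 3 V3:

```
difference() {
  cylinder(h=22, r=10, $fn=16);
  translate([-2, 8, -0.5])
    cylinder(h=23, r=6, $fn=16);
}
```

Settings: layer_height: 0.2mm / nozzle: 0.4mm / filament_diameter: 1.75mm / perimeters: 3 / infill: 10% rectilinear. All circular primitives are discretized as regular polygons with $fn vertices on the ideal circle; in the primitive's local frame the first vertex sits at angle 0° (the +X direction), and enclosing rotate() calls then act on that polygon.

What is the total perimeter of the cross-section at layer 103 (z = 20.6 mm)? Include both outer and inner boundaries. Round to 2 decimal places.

67.95 mm

At z = 20.6 mm: the r=10 cylinder gives a regular 16-gon of circumradius 10 (constant along its height) (perimeter = 2·16·10.000·sin(180°/16) = 62.43 mm); the r=6 cylinder at (-2, 8) gives a regular 16-gon of circumradius 6 (constant along its height) (perimeter = 2·16·6.000·sin(180°/16) = 37.46 mm); Taking the first minus the rest: starting from the r=10 cylinder, the r=6 cylinder at (-2, 8) partially overlaps it — only the 66.97 mm² overlap (of its 110.21 mm²) is removed, clipping the outline — boundary = 67.95 mm. Overall, the cross-section is a single solid region. Total boundary length (outer) = 67.95 mm.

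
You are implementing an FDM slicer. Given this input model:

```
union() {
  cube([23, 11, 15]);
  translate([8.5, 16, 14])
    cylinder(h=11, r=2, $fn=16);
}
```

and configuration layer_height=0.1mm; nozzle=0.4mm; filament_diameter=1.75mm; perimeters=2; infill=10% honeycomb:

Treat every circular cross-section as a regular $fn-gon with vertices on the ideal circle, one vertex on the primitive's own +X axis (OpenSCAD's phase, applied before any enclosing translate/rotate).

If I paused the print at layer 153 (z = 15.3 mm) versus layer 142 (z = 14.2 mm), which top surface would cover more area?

layer 142 (z = 14.2 mm)

Layer 153 (z = 15.3): the cube is absent (z outside [0, 15]); the r=2 cylinder at (8.5, 16) contributes a regular 16-gon of circumradius 2 (area = (16/2)·2.000²·sin(360°/16) = 12.25 mm²); Combining (union): only the r=2 cylinder at (8.5, 16) is present, so the union is just that shape — area = 12.25 mm². So its area = 12.25 mm². Layer 142 (z = 14.2): the cube (footprint 23×11) is included at this height (area 253.00 mm²); the cylinder at (8.5, 16): section is a regular 16-gon, circumradius r=2 (area = (16/2)·2.000²·sin(360°/16) = 12.25 mm²); Taking the union: the 2 present regions are separate (no shared area or edge), so areas and boundary lengths simply add and each stays a separate island — area = 265.25 mm². So its area = 265.25 mm². Layer 142 is larger (265.25 vs 12.25 mm²).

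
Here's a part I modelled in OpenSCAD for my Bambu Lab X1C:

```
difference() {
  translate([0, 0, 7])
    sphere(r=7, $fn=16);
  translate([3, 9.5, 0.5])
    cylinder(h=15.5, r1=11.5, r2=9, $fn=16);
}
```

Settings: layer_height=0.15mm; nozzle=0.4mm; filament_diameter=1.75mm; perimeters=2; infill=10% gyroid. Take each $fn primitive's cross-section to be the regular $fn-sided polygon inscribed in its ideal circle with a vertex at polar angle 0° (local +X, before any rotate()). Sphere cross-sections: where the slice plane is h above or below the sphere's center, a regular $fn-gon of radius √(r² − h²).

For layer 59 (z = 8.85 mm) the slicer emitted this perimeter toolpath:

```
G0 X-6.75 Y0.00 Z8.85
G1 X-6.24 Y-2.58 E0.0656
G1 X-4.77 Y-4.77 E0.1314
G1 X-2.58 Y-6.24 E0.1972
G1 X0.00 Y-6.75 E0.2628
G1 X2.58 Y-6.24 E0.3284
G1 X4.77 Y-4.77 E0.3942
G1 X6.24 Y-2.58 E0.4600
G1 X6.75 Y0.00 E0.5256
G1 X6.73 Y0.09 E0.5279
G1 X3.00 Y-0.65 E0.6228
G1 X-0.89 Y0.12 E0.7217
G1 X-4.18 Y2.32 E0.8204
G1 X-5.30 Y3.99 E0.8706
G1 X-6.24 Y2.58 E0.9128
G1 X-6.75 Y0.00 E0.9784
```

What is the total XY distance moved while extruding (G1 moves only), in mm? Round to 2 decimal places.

Sum the Euclidean lengths of each G1 segment: total = 39.22 mm.

39.22 mm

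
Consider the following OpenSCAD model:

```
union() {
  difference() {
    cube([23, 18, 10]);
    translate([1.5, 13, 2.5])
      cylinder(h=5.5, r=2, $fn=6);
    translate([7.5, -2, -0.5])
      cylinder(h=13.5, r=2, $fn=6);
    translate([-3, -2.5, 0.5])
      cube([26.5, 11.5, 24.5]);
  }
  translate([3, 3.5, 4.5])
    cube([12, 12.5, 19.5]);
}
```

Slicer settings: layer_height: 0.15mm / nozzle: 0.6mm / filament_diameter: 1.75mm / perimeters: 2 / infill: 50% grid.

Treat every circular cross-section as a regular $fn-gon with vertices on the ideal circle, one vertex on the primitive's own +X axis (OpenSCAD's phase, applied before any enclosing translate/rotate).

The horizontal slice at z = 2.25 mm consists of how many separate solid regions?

At z = 2.25 mm: the cube is present — its section is the full 23×18 rectangle; the cylinder at (1.5, 13) is absent (z outside [2.5, 8]); the r=2 cylinder at (7.5, -2) contributes a regular 6-gon of circumradius 2; the cube at (-3, -2.5) (footprint 26.5×11.5) is included at this height; Taking the first minus the rest: starting from the 23×18 cube, the r=2 cylinder at (7.5, -2) misses the remaining region (no effect); the 26.5×11.5 cube at (-3, -2.5) partially overlaps it — only the 207.00 mm² overlap (of its 304.75 mm²) is removed, clipping the outline — 1 connected region; the cube at (3, 3.5) is not intersected at this z (z outside [4.5, 24]); Merging all regions: only that combined region is present, so the union is just that shape — 1 connected region. The result has 1 disconnected region.

1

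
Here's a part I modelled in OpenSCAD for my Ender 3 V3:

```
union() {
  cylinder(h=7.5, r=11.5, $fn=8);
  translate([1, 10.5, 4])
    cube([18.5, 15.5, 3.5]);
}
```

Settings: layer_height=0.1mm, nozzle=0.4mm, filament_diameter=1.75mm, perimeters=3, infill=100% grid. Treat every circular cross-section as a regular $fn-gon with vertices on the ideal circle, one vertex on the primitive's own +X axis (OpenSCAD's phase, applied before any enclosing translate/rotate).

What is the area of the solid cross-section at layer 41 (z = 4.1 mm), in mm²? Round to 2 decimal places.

At z = 4.1 mm: the r=11.5 cylinder gives a regular 8-gon of circumradius 11.5 (constant along its height) (area = (8/2)·11.500²·sin(360°/8) = 374.06 mm²); the cube at (1, 10.5) is present — its section is the full 18.5×15.5 rectangle (area 286.75 mm²); Taking the union: the regions partially overlap — summed areas 660.81 mm² minus the doubly-counted overlap 0.41 mm² gives 660.40 mm² — area = 660.40 mm². Overall, the cross-section is a single solid region. Net area = 660.40 mm².

660.40 mm²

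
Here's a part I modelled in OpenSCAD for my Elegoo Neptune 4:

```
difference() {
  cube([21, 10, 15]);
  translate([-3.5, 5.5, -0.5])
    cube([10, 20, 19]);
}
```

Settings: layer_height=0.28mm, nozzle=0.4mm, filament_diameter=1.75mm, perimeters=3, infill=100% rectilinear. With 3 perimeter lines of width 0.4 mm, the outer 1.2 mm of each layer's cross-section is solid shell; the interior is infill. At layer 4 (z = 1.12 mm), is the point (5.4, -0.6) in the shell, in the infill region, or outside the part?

outside

At z = 1.12 mm: the cube (footprint 21×10) is included at this height; the cube at (-3.5, 5.5) is present — its section is the full 10×20 rectangle; After the difference (first − rest): starting from the 21×10 cube, the 10×20 cube at (-3.5, 5.5) partially overlaps it — only the 29.25 mm² overlap (of its 200.00 mm²) is removed, clipping the outline — 1 connected region. Overall, the cross-section is a single solid region. The nearest boundary edge runs (21.00, 0.00)→(0.00, 0.00); distance from the point to it = 0.60 mm. The point is not inside any of the regions above, so it lies outside the cross-section (0.60 mm from the nearest boundary).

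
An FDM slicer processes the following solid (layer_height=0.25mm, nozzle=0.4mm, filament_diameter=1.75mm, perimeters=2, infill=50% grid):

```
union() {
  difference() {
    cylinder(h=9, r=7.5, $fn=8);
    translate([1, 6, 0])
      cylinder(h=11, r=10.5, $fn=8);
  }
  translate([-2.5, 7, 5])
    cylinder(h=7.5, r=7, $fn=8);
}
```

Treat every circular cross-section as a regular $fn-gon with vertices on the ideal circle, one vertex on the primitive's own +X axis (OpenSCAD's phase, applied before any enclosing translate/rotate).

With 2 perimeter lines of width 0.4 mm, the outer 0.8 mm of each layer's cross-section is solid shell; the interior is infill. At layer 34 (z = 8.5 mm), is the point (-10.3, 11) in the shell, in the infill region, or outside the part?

At z = 8.5 mm: the cylinder: section is a regular 8-gon, circumradius r=7.5; the cylinder at (1, 6): section is a regular 8-gon, circumradius r=10.5; After the difference (first − rest): starting from the r=7.5 cylinder, the r=10.5 cylinder at (1, 6) partially overlaps it — only the 121.50 mm² overlap (of its 311.83 mm²) is removed, clipping the outline — 1 connected region; the cylinder at (-2.5, 7): section is a regular 8-gon, circumradius r=7; Combining (union): the 2 present regions are separate (no shared area or edge), so areas and boundary lengths simply add and each stays a separate island — 2 connected regions. Overall, the cross-section has 2 separate islands. The nearest boundary edge runs (-9.50, 7.00)→(-7.45, 11.95); distance from the point to it = 2.27 mm. The point is not inside any of the regions above, so it lies outside the cross-section (2.27 mm from the nearest boundary).

outside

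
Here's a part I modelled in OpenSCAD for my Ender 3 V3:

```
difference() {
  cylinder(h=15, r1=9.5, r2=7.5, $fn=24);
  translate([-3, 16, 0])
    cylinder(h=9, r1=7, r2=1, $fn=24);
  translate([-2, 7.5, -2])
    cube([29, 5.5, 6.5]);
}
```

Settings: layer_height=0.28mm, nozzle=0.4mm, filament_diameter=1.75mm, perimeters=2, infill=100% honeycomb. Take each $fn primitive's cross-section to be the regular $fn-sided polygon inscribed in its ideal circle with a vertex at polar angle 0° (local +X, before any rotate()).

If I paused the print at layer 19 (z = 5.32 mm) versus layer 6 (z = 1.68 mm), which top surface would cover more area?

Layer 19 (z = 5.32): the cone contributes a regular 24-gon of circumradius 8.791 (interpolated between r1=9.5 and r2=7.5 at t=0.355) (area = (24/2)·8.791²·sin(360°/24) = 240.01 mm²); the cone at (-3, 16) (r1=7→r2=1) has section circumradius 3.453 here — a regular 24-gon (area = (24/2)·3.453²·sin(360°/24) = 37.04 mm²); the cube at (-2, 7.5) does not reach this height (z outside [-2, 4.5]); After the difference (first − rest): starting from the cone (240.01 mm²), the cone at (-3, 16) misses the remaining region (no effect) — area = 240.01 mm². So its area = 240.01 mm². Layer 6 (z = 1.68): the cone: at t=0.112 of its height the radius interpolates to r₁+(r₂−r₁)t = 9.276, giving a regular 24-gon of that circumradius (area = (24/2)·9.276²·sin(360°/24) = 267.24 mm²); the cone at (-3, 16) contributes a regular 24-gon of circumradius 5.880 (interpolated between r1=7 and r2=1 at t=0.187) (area = (24/2)·5.880²·sin(360°/24) = 107.38 mm²); the cube at (-2, 7.5) is present — its section is the full 29×5.5 rectangle (area 159.50 mm²); Subtracting the remaining from the first: starting from the cone (267.24 mm²), the cone at (-3, 16) misses the remaining region (no effect); the 29×5.5 cube at (-2, 7.5) partially overlaps it — only the 9.59 mm² overlap (of its 159.50 mm²) is removed, clipping the outline — area = 257.65 mm². So its area = 257.65 mm². Layer 6 is larger (257.65 vs 240.01 mm²).

layer 6 (z = 1.68 mm)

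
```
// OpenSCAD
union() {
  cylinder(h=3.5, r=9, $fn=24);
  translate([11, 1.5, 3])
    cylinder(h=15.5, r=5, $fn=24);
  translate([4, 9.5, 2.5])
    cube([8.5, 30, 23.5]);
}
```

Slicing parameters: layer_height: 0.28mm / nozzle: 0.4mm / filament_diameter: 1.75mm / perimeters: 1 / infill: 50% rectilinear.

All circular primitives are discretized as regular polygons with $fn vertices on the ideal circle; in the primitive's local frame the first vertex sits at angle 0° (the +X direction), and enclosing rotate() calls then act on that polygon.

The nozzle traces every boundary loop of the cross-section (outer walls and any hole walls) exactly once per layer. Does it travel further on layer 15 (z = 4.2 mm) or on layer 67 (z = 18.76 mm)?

Layer 15 (z = 4.2): the cylinder does not reach this height (z outside [0, 3.5]); the r=5 cylinder at (11, 1.5) contributes a regular 24-gon of circumradius 5 (perimeter = 2·24·5.000·sin(180°/24) = 31.33 mm); the cube at (4, 9.5) (footprint 8.5×30) is included at this height (perimeter 77.00 mm); Taking the union: the 2 present regions are separate (no shared area or edge), so areas and boundary lengths simply add and each stays a separate island — boundary = 108.33 mm. So its perimeter = 108.33 mm. Layer 67 (z = 18.76): the cylinder is not intersected at this z (z outside [0, 3.5]); the cylinder at (11, 1.5) is absent (z outside [3, 18.5]); the cube at (4, 9.5) is present — its section is the full 8.5×30 rectangle (perimeter 77.00 mm); Merging all regions: only the 8.5×30 cube at (4, 9.5) is present, so the union is just that shape — boundary = 77.00 mm. So its perimeter = 77.00 mm. Layer 15 is larger (108.33 vs 77.00 mm).

layer 15 (z = 4.2 mm)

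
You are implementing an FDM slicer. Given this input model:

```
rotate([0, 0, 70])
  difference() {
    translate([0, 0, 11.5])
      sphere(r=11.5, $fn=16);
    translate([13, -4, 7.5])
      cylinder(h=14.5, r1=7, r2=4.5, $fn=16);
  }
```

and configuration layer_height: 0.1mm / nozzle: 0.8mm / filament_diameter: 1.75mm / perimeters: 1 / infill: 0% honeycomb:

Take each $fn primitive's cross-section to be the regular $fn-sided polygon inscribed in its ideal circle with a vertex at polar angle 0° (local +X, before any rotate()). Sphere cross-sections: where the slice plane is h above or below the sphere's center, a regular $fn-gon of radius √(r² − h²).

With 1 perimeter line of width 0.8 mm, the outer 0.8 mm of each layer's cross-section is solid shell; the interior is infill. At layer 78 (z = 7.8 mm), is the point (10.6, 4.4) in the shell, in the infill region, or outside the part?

outside

At z = 7.8 mm: the r=11.5 sphere contributes a regular 16-gon of circumradius √(11.5²−3.7²) = 10.889; the cone at (13, -4): at t=0.021 of its height the radius interpolates to r₁+(r₂−r₁)t = 6.948, giving a regular 16-gon of that circumradius; Subtracting the remaining from the first: starting from the r=11.5 sphere, the cone at (13, -4) partially overlaps it — only the 29.61 mm² overlap (of its 147.80 mm²) is removed, clipping the outline — 1 connected region; (whole slice rotated 70° about Z — lengths, areas and connectivity unchanged). Overall, the cross-section is a single solid region. Undo the 70° rotation: the query point maps to (7.760, -8.456) in the un-rotated model frame. The nearest boundary edge runs (7.41, -7.90)→(4.17, -10.06); distance from the point to it = 0.66 mm. The point is not inside any of the regions above, so it lies outside the cross-section (0.66 mm from the nearest boundary).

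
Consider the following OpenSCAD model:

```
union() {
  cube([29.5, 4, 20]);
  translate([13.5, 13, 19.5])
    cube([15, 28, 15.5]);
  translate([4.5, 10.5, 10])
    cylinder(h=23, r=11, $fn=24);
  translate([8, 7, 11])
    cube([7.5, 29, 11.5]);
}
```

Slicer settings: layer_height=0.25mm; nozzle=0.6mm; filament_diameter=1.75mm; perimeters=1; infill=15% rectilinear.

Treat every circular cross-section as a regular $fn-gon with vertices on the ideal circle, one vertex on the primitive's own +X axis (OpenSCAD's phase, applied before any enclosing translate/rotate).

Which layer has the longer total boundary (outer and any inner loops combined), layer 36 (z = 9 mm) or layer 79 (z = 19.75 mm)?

Layer 36 (z = 9): the cube is present — its section is the full 29.5×4 rectangle (perimeter 67.00 mm); the cube at (13.5, 13) does not reach this height (z outside [19.5, 35]); the cylinder at (4.5, 10.5) does not reach this height (z outside [10, 33]); the cube at (8, 7) does not reach this height (z outside [11, 22.5]); Merging all regions: only the 29.5×4 cube is present, so the union is just that shape — boundary = 67.00 mm. So its perimeter = 67.00 mm. Layer 79 (z = 19.75): the 29.5×4 cube contributes its full rectangle (perimeter 67.00 mm); the cube at (13.5, 13) is present — its section is the full 15×28 rectangle (perimeter 86.00 mm); the r=11 cylinder at (4.5, 10.5) contributes a regular 24-gon of circumradius 11 (perimeter = 2·24·11.000·sin(180°/24) = 68.92 mm); the cube at (8, 7) (footprint 7.5×29) is included at this height (perimeter 73.00 mm); Combining (union): the regions partially overlap (shared area 171.71 mm²), so the edge portions inside another operand are dropped and the merged outline is re-measured after clipping — boundary = 175.49 mm. So its perimeter = 175.49 mm. Layer 79 is larger (175.49 vs 67.00 mm).

layer 79 (z = 19.75 mm)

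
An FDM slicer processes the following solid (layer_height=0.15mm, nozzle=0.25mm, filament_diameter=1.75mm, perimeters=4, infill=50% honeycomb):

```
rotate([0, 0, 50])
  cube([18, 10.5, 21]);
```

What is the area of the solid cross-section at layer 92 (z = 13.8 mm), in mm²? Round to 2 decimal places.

At z = 13.8 mm: the 18×10.5 cube contributes its full rectangle (area 189.00 mm²); (rotated 50° about Z; rotation is an isometry so areas/perimeters/island counts are preserved). Overall, the cross-section is a single solid region. Net area = 189.00 mm².

189.00 mm²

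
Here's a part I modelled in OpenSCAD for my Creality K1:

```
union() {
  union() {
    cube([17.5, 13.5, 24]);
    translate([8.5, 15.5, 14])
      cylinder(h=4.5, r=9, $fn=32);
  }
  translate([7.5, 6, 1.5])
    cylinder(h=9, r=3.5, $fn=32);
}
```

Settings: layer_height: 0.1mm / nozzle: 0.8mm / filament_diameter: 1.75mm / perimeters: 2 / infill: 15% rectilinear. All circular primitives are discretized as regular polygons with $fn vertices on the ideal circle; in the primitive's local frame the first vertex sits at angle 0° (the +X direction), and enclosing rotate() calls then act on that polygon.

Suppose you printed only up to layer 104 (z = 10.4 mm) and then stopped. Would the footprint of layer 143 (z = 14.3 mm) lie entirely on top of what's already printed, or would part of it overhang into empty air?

Compare the two slices. At z = 10.4: the cube (footprint 17.5×13.5) is included at this height (area 236.25 mm²); the cylinder at (8.5, 15.5) does not reach this height (z outside [14, 18.5]); Merging all regions: only the 17.5×13.5 cube is present, so the union is just that shape — area = 236.25 mm²; the r=3.5 cylinder at (7.5, 6) contributes a regular 32-gon of circumradius 3.5 (area = (32/2)·3.500²·sin(360°/32) = 38.24 mm²); Combining (union): the r=3.5 cylinder at (7.5, 6) lies entirely inside that combined region, so the union is just that combined region — area = 236.25 mm². At z = 14.3: the cube (footprint 17.5×13.5) is included at this height (area 236.25 mm²); the r=9 cylinder at (8.5, 15.5) gives a regular 32-gon of circumradius 9 (constant along its height) (area = (32/2)·9.000²·sin(360°/32) = 252.84 mm²); Merging all regions: the regions partially overlap — summed areas 489.09 mm² minus the doubly-counted overlap 90.72 mm² gives 398.37 mm² — area = 398.37 mm²; the cylinder at (7.5, 6) is not intersected at this z (z outside [1.5, 10.5]); Combining (union): only the result so far is present, so the union is just that shape — area = 398.37 mm². Checking containment: at z = 14.3 the cross-section extends beyond the z = 10.4 cross-section by about 162.12 mm².

part overhangs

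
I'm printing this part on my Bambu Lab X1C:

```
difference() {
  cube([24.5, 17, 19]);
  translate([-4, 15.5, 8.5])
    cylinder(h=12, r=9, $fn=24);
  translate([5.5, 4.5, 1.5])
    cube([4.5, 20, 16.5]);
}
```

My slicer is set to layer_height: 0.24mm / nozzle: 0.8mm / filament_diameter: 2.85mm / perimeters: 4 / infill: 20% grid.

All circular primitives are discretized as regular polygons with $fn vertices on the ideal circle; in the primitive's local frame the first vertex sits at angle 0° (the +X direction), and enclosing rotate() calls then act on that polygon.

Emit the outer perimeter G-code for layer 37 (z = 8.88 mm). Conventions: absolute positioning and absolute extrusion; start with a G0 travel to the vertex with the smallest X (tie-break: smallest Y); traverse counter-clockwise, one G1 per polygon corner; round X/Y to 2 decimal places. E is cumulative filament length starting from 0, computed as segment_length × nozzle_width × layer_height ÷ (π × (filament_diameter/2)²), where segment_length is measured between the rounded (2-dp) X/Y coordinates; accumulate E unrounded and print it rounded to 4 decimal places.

At z = 8.88 mm: the cube is present — its section is the full 24.5×17 rectangle; the cylinder at (-4, 15.5): section is a regular 24-gon, circumradius r=9; the 4.5×20 cube at (5.5, 4.5) contributes its full rectangle; After the difference (first − rest): starting from the 24.5×17 cube, the r=9 cylinder at (-4, 15.5) partially overlaps it — only the 35.69 mm² overlap (of its 251.57 mm²) is removed, clipping the outline; the 4.5×20 cube at (5.5, 4.5) partially overlaps it — only the 56.25 mm² overlap (of its 90.00 mm²) is removed, clipping the outline — 1 connected region. The outline is a single polygon with 14 vertices. Extrusion per mm of travel: 0.8 × 0.24 / (π × 1.425²) = 0.030097. Accumulating E over each segment gives final E = 3.1646.

G0 X0.00 Y0.00 Z8.88
G1 X24.50 Y0.00 E0.7374
G1 X24.50 Y17.00 E1.2490
G1 X10.00 Y17.00 E1.6854
G1 X10.00 Y4.50 E2.0616
G1 X5.50 Y4.50 E2.1971
G1 X5.50 Y17.00 E2.5733
G1 X4.80 Y17.00 E2.5944
G1 X5.00 Y15.50 E2.6399
G1 X4.69 Y13.17 E2.7106
G1 X3.79 Y11.00 E2.7813
G1 X2.36 Y9.14 E2.8520
G1 X0.50 Y7.71 E2.9226
G1 X0.00 Y7.50 E2.9389
G1 X0.00 Y0.00 E3.1646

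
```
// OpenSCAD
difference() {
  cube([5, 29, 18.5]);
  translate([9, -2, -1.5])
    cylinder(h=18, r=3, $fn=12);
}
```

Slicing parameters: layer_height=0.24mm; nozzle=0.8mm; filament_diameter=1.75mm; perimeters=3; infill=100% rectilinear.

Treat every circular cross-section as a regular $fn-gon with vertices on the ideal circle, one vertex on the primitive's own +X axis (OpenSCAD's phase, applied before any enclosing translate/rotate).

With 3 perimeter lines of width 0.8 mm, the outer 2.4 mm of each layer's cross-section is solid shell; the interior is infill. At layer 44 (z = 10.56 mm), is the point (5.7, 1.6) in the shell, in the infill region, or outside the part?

outside

At z = 10.56 mm: the 5×29 cube contributes its full rectangle; the cylinder at (9, -2): section is a regular 12-gon, circumradius r=3; Taking the first minus the rest: starting from the 5×29 cube, the r=3 cylinder at (9, -2) misses the remaining region (no effect) — 1 connected region. Overall, the cross-section is a single solid region. The nearest boundary edge runs (5.00, 29.00)→(5.00, 0.00); distance from the point to it = 0.70 mm. The point is not inside any of the regions above, so it lies outside the cross-section (0.70 mm from the nearest boundary).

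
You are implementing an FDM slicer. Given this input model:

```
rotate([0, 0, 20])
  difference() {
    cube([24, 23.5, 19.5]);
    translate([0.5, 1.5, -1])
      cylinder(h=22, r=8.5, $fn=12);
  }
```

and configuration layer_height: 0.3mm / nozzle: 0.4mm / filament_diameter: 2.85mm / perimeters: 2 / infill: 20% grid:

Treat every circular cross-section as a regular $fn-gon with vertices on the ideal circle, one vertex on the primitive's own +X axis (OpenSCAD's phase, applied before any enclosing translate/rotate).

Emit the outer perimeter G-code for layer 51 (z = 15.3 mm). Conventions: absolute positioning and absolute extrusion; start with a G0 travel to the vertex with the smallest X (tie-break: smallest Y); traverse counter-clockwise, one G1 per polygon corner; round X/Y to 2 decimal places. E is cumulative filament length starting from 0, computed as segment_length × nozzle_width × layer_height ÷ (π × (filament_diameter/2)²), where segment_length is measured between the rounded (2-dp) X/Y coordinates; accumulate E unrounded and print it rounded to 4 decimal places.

G0 X-8.04 Y22.08 Z15.30
G1 X-3.37 Y9.27 E0.2565
G1 X-2.95 Y9.57 E0.2662
G1 X1.43 Y9.95 E0.3489
G1 X5.42 Y8.09 E0.4317
G1 X7.94 Y4.49 E0.5144
G1 X8.08 Y2.94 E0.5436
G1 X22.55 Y8.21 E0.8333
G1 X14.52 Y30.29 E1.2753
G1 X-8.04 Y22.08 E1.7269

At z = 15.3 mm: the cube is present — its section is the full 24×23.5 rectangle; the r=8.5 cylinder at (0.5, 1.5) gives a regular 12-gon of circumradius 8.5 (constant along its height); Taking the first minus the rest: starting from the 24×23.5 cube, the r=8.5 cylinder at (0.5, 1.5) partially overlaps it — only the 71.60 mm² overlap (of its 216.75 mm²) is removed, clipping the outline — 1 connected region; (whole slice rotated 20° about Z — lengths, areas and connectivity unchanged). The outline is a single polygon with 9 vertices. Extrusion per mm of travel: 0.4 × 0.3 / (π × 1.425²) = 0.018811. Accumulating E over each segment gives final E = 1.7269.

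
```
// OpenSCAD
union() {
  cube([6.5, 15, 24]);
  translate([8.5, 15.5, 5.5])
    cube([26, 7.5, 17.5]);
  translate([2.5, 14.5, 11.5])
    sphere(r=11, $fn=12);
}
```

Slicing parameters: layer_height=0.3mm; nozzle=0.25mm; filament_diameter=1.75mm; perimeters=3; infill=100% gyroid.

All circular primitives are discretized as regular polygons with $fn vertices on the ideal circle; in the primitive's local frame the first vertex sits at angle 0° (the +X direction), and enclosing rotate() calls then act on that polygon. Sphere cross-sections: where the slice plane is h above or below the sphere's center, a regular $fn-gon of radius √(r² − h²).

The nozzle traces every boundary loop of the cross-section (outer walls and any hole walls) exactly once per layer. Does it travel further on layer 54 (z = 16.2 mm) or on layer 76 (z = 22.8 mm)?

layer 54 (z = 16.2 mm)

Layer 54 (z = 16.2): the cube is present — its section is the full 6.5×15 rectangle (perimeter 43.00 mm); the cube at (8.5, 15.5) is present — its section is the full 26×7.5 rectangle (perimeter 67.00 mm); the r=11 sphere at (2.5, 14.5) slices to a regular 12-gon of circumradius 9.945 (√(r²−h²) with h=4.7 from center) (perimeter = 2·12·9.945·sin(180°/12) = 61.78 mm); Combining (union): the regions partially overlap (shared area 80.82 mm²), so the edge portions inside another operand are dropped and the merged outline is re-measured after clipping — boundary = 121.33 mm. So its perimeter = 121.33 mm. Layer 76 (z = 22.8): the 6.5×15 cube contributes its full rectangle (perimeter 43.00 mm); the cube at (8.5, 15.5) (footprint 26×7.5) is included at this height (perimeter 67.00 mm); the sphere at (2.5, 14.5) is absent (|z−center|=11.300 > r=11); Taking the union: the 2 present regions are separate (no shared area or edge), so areas and boundary lengths simply add and each stays a separate island — boundary = 110.00 mm. So its perimeter = 110.00 mm. Layer 54 is larger (121.33 vs 110.00 mm).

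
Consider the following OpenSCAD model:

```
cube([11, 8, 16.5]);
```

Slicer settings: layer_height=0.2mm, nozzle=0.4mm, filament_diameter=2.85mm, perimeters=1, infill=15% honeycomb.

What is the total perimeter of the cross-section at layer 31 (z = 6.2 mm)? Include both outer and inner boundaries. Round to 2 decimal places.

38.00 mm

At z = 6.2 mm: the cube is present — its section is the full 11×8 rectangle (perimeter 38.00 mm). Overall, the cross-section is a single solid region. Total boundary length (outer) = 38.00 mm.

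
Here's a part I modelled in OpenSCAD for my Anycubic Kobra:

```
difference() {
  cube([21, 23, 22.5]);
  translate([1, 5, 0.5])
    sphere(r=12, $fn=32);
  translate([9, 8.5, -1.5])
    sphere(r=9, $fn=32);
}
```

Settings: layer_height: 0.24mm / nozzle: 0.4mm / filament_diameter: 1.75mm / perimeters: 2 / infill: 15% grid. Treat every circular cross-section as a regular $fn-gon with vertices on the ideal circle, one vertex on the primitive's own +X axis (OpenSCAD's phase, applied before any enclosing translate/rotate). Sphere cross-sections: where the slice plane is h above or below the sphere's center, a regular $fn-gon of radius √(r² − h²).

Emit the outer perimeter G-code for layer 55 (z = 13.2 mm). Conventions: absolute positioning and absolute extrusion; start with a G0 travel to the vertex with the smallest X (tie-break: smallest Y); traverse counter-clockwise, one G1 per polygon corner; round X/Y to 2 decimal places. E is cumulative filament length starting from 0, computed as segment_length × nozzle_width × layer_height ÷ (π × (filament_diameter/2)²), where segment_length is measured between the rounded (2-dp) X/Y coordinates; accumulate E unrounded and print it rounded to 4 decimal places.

G0 X0.00 Y0.00 Z13.20
G1 X21.00 Y0.00 E0.8382
G1 X21.00 Y23.00 E1.7561
G1 X0.00 Y23.00 E2.5943
G1 X0.00 Y0.00 E3.5123

At z = 13.2 mm: the 21×23 cube contributes its full rectangle; the sphere at (1, 5) is absent (|z−center|=12.700 > r=12); the sphere at (9, 8.5) is not intersected at this z (|z−center|=14.700 > r=9); Taking the first minus the rest: none of the subtracted shapes is present at this height, so the 21×23 cube is unchanged — 1 connected region. The outline is a single polygon with 4 vertices. Extrusion per mm of travel: 0.4 × 0.24 / (π × 0.875²) = 0.039912. Accumulating E over each segment gives final E = 3.5123.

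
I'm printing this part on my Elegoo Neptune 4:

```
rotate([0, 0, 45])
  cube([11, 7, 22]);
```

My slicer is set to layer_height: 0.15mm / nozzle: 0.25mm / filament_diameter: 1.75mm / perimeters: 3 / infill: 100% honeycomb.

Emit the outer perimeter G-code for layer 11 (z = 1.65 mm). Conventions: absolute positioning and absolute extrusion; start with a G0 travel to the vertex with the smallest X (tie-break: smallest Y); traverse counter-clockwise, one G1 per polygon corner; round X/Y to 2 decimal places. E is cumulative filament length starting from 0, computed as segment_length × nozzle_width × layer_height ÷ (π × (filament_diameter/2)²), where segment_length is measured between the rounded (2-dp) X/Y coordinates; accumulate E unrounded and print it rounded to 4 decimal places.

G0 X-4.95 Y4.95 Z1.65
G1 X0.00 Y0.00 E0.1091
G1 X7.78 Y7.78 E0.2807
G1 X2.83 Y12.73 E0.3898
G1 X-4.95 Y4.95 E0.5614

At z = 1.65 mm: the 11×7 cube contributes its full rectangle; (rotated 45° about Z; rotation is an isometry so areas/perimeters/island counts are preserved). The outline is a single polygon with 4 vertices. Extrusion per mm of travel: 0.25 × 0.15 / (π × 0.875²) = 0.015591. Accumulating E over each segment gives final E = 0.5614.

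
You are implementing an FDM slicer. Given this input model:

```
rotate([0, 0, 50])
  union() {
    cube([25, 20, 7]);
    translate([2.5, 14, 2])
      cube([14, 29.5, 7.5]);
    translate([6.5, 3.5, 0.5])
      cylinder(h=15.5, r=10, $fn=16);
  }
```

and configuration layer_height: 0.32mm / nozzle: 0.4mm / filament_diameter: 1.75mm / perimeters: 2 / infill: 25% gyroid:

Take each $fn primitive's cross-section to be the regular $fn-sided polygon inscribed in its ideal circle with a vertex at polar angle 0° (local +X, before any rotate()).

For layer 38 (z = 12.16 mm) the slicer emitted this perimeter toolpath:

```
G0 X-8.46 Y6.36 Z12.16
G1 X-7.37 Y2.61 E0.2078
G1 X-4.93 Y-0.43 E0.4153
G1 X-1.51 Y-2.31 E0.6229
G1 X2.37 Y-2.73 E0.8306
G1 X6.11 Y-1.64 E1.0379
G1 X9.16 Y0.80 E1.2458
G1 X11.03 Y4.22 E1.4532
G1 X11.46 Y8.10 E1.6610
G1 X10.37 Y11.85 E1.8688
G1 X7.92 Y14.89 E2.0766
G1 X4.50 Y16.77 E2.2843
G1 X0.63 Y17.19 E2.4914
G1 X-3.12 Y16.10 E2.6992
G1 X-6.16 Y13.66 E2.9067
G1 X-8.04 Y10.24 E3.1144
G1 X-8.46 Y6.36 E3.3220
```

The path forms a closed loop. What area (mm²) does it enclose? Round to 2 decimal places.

Apply the shoelace formula to the sequence of (X, Y) vertices; enclosed area = 306.11 mm².

306.11 mm²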